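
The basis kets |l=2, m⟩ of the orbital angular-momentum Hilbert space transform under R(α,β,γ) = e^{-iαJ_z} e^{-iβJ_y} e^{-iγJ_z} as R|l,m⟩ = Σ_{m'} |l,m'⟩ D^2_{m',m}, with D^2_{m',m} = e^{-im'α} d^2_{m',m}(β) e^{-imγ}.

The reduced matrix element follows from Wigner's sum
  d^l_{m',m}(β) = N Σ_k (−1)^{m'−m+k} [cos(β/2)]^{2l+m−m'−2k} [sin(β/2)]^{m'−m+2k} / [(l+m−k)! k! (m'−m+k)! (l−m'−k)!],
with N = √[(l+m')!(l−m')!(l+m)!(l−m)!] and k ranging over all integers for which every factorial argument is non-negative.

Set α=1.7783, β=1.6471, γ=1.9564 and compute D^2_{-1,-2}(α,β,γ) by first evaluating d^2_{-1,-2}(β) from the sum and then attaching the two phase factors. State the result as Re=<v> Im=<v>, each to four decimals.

D^2_{-1,-2}(1.7783,1.6471,1.9564) = e^{-i·-1·1.7783}·d^2_{-1,-2}(1.6471)·e^{-i·-2·1.9564}. Compute d first:
With c≡cos(β/2)=0.679621 and s≡sin(β/2)=0.733563, N=[1·6·1·24]^{1/2}=12.000000
The bounds max(0,m−m')=0 and min(l+m,l−m')=0 give 1 term
  k=0: (−1)^1·12.0000/(6)·0.6796^3·0.7336^1 = -0.460541
d^2_{-1,-2}(1.6471) = -0.460541
Phases: e^{-i·(-1)·1.7783}=-0.206018+0.978548i, e^{-i·(-2)·1.9564}=-0.717070-0.697001i ⇒ D=-0.382147+0.257025i

Re=-0.3821 Im=0.2570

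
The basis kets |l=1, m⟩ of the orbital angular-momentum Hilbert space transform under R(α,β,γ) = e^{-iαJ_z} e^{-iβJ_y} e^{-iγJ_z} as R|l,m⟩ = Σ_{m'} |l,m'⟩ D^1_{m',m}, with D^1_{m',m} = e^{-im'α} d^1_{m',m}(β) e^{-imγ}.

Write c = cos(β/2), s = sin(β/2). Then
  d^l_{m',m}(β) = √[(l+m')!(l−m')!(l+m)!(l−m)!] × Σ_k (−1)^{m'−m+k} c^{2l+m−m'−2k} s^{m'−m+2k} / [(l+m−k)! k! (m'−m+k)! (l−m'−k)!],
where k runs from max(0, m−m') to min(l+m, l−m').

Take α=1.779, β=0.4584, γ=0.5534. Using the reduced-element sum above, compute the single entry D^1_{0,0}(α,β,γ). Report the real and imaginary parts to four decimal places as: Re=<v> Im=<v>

Re=0.8968 Im=0.0000

First d^1_{0,0}(β=0.4584), then the phase factors e^{-i(0)α} and e^{-i(0)γ}:
With c≡cos(β/2)=0.973848 and s≡sin(β/2)=0.227199, N=[1·1·1·1]^{1/2}=1.000000
k∈{0,1} keeps every argument non-negative
  k=0: (−1)^0·1.0000/(1)·0.9738^2·0.2272^0 = +0.948381
  k=1: (−1)^1·1.0000/(1)·0.9738^0·0.2272^2 = -0.051619
d^1_{0,0}(0.4584) = +0.948381 -0.051619 = +0.896762
Attach z-rotation phases: D = e^{-i(0)(1.779)}·(+0.896762)·e^{-i(0)(0.5534)} = +0.896762+0.000000i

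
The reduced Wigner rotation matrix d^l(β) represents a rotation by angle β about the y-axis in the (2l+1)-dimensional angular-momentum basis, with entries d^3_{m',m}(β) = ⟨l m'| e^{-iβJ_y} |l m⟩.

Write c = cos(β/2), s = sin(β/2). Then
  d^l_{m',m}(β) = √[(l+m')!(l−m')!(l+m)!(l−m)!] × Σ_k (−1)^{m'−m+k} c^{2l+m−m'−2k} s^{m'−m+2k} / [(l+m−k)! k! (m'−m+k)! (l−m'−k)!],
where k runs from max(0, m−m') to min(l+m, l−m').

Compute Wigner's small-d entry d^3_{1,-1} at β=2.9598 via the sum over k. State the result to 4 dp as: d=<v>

d^3_{1,-1}(β=2.9598) via Wigner's sum:
With c≡cos(β/2)=0.090771 and s≡sin(β/2)=0.995872, N=[24·2·2·24]^{1/2}=48.000000
The bounds max(0,m−m')=0 and min(l+m,l−m')=2 give 3 terms
  k=0: (−1)^2·48.0000/(8)·0.0908^4·0.9959^2 = +0.000404
  k=1: (−1)^3·48.0000/(6)·0.0908^2·0.9959^4 = -0.064834
  k=2: (−1)^4·48.0000/(48)·0.0908^0·0.9959^6 = +0.975485
d^3_{1,-1}(2.9598) = +0.000404 -0.064834 +0.975485 = +0.911055

d=0.9111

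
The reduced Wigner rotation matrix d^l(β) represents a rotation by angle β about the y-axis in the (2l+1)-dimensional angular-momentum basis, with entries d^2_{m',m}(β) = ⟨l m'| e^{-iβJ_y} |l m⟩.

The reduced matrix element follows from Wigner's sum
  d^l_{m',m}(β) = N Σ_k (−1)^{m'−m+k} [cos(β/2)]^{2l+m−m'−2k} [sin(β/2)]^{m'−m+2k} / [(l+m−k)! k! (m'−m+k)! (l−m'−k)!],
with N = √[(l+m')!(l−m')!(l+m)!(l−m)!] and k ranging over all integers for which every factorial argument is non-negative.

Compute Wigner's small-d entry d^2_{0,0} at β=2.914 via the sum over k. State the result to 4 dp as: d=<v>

d^2_{0,0}(β=2.914) via Wigner's sum:
Half-angle: c=0.113551, s=0.993532. N=√(2·2·2·2)=4.000000
k: max(0,(0)−(0))=0 … min(2+(0),2−(0))=2
  k=0: (−1)^0·4.0000/(4)·0.1136^4·0.9935^0 = +0.000166
  k=1: (−1)^1·4.0000/(1)·0.1136^2·0.9935^2 = -0.050910
  k=2: (−1)^2·4.0000/(4)·0.1136^0·0.9935^4 = +0.974379
d^2_{0,0}(2.914) = +0.000166 -0.050910 +0.974379 = +0.923635

d=0.9236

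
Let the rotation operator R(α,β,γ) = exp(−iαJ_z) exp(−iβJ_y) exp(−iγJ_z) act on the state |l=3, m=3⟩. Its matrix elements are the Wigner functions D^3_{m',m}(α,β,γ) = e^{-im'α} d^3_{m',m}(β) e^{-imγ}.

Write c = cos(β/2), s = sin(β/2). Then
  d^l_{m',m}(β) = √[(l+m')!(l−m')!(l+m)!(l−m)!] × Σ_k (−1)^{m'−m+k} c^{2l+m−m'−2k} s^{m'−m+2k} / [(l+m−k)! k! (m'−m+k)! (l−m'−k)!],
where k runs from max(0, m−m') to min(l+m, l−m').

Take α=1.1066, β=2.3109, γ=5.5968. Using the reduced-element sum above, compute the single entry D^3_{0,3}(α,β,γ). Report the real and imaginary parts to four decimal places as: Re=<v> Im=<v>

Split into d^3_{0,3}(β=2.3109) × two z-phases.
c=cos(2.3109/2)=0.403507, s=sin(2.3109/2)=0.914977; N=√[6·6·720·1]=160.996894
k: max(0,(3)−(0))=3 … min(3+(3),3−(0))=3
  k=3: (−1)^0·160.9969/(36)·0.4035^3·0.9150^3 = +0.225060
d^3_{0,3}(2.3109) = +0.225060
D = (+1.000000+0.000000i)·(+0.225060)·(-0.469178+0.883104i) = -0.105593+0.198751i

Re=-0.1056 Im=0.1988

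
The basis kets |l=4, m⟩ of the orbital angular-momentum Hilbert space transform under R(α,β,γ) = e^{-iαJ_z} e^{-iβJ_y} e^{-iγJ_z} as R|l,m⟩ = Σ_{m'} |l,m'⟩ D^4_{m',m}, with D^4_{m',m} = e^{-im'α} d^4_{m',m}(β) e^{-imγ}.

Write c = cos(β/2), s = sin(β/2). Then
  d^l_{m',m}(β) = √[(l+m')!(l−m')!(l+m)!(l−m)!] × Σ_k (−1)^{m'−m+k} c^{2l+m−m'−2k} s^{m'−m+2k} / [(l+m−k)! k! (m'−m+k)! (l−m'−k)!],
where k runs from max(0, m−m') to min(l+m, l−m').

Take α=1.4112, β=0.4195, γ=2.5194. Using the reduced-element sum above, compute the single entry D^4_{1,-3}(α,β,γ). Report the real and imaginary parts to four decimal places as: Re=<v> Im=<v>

Re=0.0219 Im=-0.0030

D^4_{1,-3}(1.4112,0.4195,2.5194) = e^{-i·1·1.4112}·d^4_{1,-3}(0.4195)·e^{-i·-3·2.5194}. Compute d first:
Half-angle: c=0.978083, s=0.208215. N=√(120·6·1·5040)=1904.940944
The bounds max(0,m−m')=0 and min(l+m,l−m')=1 give 2 terms
  k=0: (−1)^4·1904.9409/(144)·0.9781^4·0.2082^4 = +0.022755
  k=1: (−1)^5·1904.9409/(240)·0.9781^2·0.2082^6 = -0.000619
d^4_{1,-3}(0.4195) = +0.022755 -0.000619 = +0.022136
Attach z-rotation phases: D = e^{-i(1)(1.4112)}·(+0.022136)·e^{-i(-3)(2.5194)} = +0.021931-0.003005i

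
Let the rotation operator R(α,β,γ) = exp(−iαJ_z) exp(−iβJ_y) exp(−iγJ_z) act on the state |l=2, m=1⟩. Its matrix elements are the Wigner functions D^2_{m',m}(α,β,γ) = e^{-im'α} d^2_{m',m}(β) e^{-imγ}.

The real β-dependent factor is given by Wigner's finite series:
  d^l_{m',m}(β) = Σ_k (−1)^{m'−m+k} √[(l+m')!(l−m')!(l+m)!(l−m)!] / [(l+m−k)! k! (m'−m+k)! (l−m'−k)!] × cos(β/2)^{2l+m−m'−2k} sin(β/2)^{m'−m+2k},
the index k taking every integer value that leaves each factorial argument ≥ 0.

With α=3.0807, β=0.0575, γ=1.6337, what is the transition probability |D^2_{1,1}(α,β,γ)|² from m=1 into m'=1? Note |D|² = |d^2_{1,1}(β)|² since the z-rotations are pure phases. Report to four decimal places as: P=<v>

P=0.9918

Split into d^2_{1,1}(β=0.0575) × two z-phases.
With c≡cos(β/2)=0.999587 and s≡sin(β/2)=0.028746, N=[6·1·6·1]^{1/2}=6.000000
k: max(0,(1)−(1))=0 … min(2+(1),2−(1))=1
  k=0: (−1)^0·6.0000/(6)·0.9996^4·0.0287^0 = +0.998348
  k=1: (−1)^1·6.0000/(2)·0.9996^2·0.0287^2 = -0.002477
d^2_{1,1}(0.0575) = +0.998348 -0.002477 = +0.995871
|D^2_{1,1}|² = |d^2_{1,1}(β)|² = (+0.995871)² = 0.991759 (the z-rotation phases have unit modulus)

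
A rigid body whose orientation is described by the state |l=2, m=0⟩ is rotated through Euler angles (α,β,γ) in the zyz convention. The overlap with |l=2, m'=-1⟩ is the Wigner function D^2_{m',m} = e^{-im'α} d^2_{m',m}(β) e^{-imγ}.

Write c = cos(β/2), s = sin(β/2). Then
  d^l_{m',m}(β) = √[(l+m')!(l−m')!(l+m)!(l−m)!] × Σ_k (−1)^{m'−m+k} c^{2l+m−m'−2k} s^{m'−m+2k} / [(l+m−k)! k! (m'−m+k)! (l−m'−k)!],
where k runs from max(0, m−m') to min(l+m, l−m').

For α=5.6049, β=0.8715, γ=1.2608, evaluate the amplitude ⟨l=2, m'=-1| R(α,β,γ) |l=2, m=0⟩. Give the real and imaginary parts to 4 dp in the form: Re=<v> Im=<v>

Split into d^2_{-1,0}(β=0.8715) × two z-phases.
Half-angle: c=0.906554, s=0.422090. N=√(1·6·2·2)=4.898979
k: max(0,(0)−(-1))=1 … min(2+(0),2−(-1))=2
  k=1: (−1)^0·4.8990/(2)·0.9066^3·0.4221^1 = +0.770303
  k=2: (−1)^1·4.8990/(2)·0.9066^1·0.4221^3 = -0.166988
d^2_{-1,0}(0.8715) = +0.770303 -0.166988 = +0.603315
D = (+0.778650-0.627459i)·(+0.603315)·(+1.000000+0.000000i) = +0.469771-0.378555i

Re=0.4698 Im=-0.3786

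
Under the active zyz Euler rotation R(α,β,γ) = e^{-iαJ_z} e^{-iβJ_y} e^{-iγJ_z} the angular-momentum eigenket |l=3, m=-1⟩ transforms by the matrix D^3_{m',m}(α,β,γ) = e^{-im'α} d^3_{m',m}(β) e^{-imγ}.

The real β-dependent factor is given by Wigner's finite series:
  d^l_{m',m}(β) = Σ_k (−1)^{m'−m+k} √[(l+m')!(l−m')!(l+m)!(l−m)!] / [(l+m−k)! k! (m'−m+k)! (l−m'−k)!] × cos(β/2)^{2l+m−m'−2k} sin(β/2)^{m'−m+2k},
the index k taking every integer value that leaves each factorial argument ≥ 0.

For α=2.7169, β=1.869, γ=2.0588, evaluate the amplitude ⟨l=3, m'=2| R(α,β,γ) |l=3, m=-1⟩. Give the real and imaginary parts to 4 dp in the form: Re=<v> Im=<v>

Re=0.0564 Im=-0.0134

Split into d^3_{2,-1}(β=1.869) × two z-phases.
With c≡cos(β/2)=0.594221 and s≡sin(β/2)=0.804302, N=[120·1·2·24]^{1/2}=75.894664
k: max(0,(-1)−(2))=0 … min(3+(-1),3−(2))=1
  k=0: (−1)^3·75.8947/(12)·0.5942^3·0.8043^3 = -0.690448
  k=1: (−1)^4·75.8947/(24)·0.5942^1·0.8043^5 = +0.632475
d^3_{2,-1}(1.869) = -0.690448 +0.632475 = -0.057972
Phases: e^{-i·(2)·2.7169}=+0.660445+0.750875i, e^{-i·(-1)·2.0588}=-0.468864+0.883271i ⇒ D=+0.056400-0.013409i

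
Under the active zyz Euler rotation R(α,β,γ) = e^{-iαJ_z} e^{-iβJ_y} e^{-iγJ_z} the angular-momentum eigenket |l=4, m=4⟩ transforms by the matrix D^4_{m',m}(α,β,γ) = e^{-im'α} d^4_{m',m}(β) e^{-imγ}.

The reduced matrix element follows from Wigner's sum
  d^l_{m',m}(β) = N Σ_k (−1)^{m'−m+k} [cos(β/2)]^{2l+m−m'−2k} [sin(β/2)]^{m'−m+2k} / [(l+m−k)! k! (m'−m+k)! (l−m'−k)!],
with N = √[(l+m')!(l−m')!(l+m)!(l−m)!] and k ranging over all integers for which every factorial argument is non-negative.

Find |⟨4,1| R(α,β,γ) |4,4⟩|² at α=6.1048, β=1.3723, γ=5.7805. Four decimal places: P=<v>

P=0.2784

D^4_{1,4}(6.1048,1.3723,5.7805) = e^{-i·1·6.1048}·d^4_{1,4}(1.3723)·e^{-i·4·5.7805}. Compute d first:
Half-angle: c=0.773691, s=0.633563. N=√(120·6·40320·1)=5387.986637
The bounds max(0,m−m')=3 and min(l+m,l−m')=3 give 1 term
  k=3: (−1)^0·5387.9866/(720)·0.7737^5·0.6336^3 = +0.527596
d^4_{1,4}(1.3723) = +0.527596
|D^4_{1,4}|² = |d^4_{1,4}(β)|² = (+0.527596)² = 0.278357 (the z-rotation phases have unit modulus)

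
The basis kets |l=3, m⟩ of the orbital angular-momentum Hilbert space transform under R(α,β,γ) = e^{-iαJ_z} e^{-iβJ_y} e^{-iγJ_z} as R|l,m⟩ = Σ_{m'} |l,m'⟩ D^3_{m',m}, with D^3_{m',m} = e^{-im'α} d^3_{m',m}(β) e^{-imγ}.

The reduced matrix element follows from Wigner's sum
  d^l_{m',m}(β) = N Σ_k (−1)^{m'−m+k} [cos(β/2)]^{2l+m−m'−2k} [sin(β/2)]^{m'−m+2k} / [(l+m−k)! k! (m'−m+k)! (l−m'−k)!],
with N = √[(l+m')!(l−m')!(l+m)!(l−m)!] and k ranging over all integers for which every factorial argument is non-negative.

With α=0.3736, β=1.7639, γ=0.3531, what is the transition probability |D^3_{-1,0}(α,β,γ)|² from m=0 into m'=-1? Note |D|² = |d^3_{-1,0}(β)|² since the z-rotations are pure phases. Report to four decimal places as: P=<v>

P=0.1202

First d^3_{-1,0}(β=1.7639), then the phase factors e^{-i(-1)α} and e^{-i(0)γ}:
c=cos(1.7639/2)=0.635647, s=sin(1.7639/2)=0.771980; N=√[2·24·6·6]=41.569219
The bounds max(0,m−m')=1 and min(l+m,l−m')=3 give 3 terms
  k=1: (−1)^0·41.5692/(12)·0.6356^5·0.7720^1 = +0.277509
  k=2: (−1)^1·41.5692/(4)·0.6356^3·0.7720^3 = -1.227942
  k=3: (−1)^2·41.5692/(12)·0.6356^1·0.7720^5 = +0.603721
d^3_{-1,0}(1.7639) = +0.277509 -1.227942 +0.603721 = -0.346712
|D^3_{-1,0}|² = |d^3_{-1,0}(β)|² = (-0.346712)² = 0.120209 (the z-rotation phases have unit modulus)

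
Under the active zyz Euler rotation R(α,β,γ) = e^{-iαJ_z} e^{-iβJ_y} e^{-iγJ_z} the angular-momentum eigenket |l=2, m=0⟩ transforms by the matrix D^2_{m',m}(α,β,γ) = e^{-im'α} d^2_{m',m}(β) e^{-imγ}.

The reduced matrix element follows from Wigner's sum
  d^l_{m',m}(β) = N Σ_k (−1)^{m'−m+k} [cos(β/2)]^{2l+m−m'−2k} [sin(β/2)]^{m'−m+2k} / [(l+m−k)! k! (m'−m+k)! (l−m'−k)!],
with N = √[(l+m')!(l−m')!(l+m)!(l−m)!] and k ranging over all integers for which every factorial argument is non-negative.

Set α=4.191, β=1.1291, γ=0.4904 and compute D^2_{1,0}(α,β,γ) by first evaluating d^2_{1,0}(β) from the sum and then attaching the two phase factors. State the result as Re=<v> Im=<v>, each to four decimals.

Re=0.2357 Im=-0.4104

Split into d^2_{1,0}(β=1.1291) × two z-phases.
Half-angle: c=0.844829, s=0.535036. N=√(6·1·2·2)=4.898979
k: max(0,(0)−(1))=0 … min(2+(0),2−(1))=1
  k=0: (−1)^1·4.8990/(2)·0.8448^3·0.5350^1 = -0.790252
  k=1: (−1)^2·4.8990/(2)·0.8448^1·0.5350^3 = +0.316952
d^2_{1,0}(1.1291) = -0.790252 +0.316952 = -0.473300
D = (-0.498085+0.867128i)·(-0.473300)·(+1.000000+0.000000i) = +0.235744-0.410412i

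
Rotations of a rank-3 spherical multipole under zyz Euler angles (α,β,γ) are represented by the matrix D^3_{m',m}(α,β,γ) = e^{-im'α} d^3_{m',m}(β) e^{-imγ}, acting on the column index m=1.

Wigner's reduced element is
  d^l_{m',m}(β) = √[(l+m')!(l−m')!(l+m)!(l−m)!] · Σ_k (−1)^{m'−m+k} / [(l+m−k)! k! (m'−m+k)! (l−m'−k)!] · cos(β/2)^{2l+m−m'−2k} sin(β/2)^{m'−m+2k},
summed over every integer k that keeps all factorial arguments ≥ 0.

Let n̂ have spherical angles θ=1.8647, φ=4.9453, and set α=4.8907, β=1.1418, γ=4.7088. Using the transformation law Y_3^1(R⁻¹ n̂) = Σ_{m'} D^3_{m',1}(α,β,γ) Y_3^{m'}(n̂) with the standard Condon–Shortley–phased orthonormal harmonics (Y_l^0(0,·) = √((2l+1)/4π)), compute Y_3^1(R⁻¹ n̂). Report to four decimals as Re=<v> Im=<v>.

Need the full column D^3_{m',1} for m'=−3..3 at α=4.8907, β=1.1418, γ=4.7088.
cos(β/2)=0.841415, sin(β/2)=0.540390
d^3_{-3,1}: single k=4 term ⇒ +0.233827;  D = -0.200733-0.119922i
d^3_{-2,1}: k∈[3..4] ⇒ +0.594541 -0.122615 = +0.471925;  D = +0.166340-0.441638i
d^3_{-1,1}: k∈[2..4] ⇒ +0.878226 -0.482990 +0.024902 = +0.420138;  D = +0.413206+0.076002i
d^3_{0,1}: k∈[1..3] ⇒ +0.789494 -0.976930 +0.134318 = -0.053118;  D = +0.000191-0.053117i
d^3_{1,1}: k∈[0..2] ⇒ +0.354864 -1.170967 +0.362243 = -0.453861;  D = +0.446951-0.078897i
d^3_{2,1}: k∈[0..1] ⇒ -0.720706 +0.594541 = -0.126165;  D = +0.043621+0.118385i
d^3_{3,1}: single k=0 term ⇒ +0.566892;  D = +0.488733-0.287240i
Y_3^{m'}(θ=1.8647,φ=4.9453) and Σ D·Y over m':
  (-0.2007-0.1199i)·(-0.2353-0.2801i)  (+0.1663-0.4416i)·(+0.2423-0.1218i)  (+0.4132+0.0760i)·(-0.0414-0.1747i)  (+0.0002-0.0531i)·(+0.2790+0.0000i)  (+0.4470-0.0789i)·(+0.0414-0.1747i)  (+0.0436+0.1184i)·(+0.2423+0.1218i)  (+0.4887-0.2872i)·(+0.2353-0.2801i)
Y_3^1(R⁻¹ n̂) = +0.031799-0.384809i

Re=0.0318 Im=-0.3848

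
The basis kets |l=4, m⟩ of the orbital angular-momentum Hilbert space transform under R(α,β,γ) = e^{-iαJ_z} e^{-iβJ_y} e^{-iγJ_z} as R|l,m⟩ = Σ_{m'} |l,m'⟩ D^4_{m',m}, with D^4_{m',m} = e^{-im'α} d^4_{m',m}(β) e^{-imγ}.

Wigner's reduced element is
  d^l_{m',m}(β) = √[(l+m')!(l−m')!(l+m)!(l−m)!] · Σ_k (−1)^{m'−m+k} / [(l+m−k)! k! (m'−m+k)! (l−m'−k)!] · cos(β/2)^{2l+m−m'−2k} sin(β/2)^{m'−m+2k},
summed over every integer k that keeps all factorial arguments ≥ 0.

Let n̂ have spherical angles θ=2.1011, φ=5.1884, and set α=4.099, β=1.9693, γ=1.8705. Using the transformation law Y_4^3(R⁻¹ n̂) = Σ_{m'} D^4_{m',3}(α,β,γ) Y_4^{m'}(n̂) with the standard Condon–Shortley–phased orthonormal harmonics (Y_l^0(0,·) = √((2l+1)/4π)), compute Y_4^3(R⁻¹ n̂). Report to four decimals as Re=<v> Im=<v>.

Re=0.1863 Im=0.3511

Need the full column D^4_{m',3} for m'=−4..4 at α=4.099, β=1.9693, γ=1.8705.
cos(β/2)=0.553155, sin(β/2)=0.833079
d^4_{-4,3}: single k=7 term ⇒ +0.435706;  D = -0.091285-0.426036i
d^4_{-3,3}: k∈[6..7] ⇒ +0.715990 -0.232000 = +0.483990;  D = +0.445347+0.189506i
d^4_{-2,3}: k∈[5..6] ⇒ +0.762351 -0.576384 = +0.185966;  D = -0.158044+0.098008i
d^4_{-1,3}: k∈[4..5] ⇒ +0.596553 -0.811856 = -0.215303;  D = -0.012544+0.214937i
d^4_{0,3}: k∈[3..4] ⇒ +0.354287 -0.803588 = -0.449302;  D = -0.351702-0.279603i
d^4_{1,3}: k∈[2..3] ⇒ +0.157805 -0.596553 = -0.438748;  D = +0.420960-0.123661i
d^4_{2,3}: k∈[1..2] ⇒ +0.049394 -0.336106 = -0.286712;  D = -0.092274+0.271457i
d^4_{3,3}: k∈[0..1] ⇒ +0.008765 -0.139171 = -0.130406;  D = -0.076801-0.105391i
d^4_{4,3}: single k=0 term ⇒ -0.037339;  D = +0.037334-0.000611i
Y_4^{m'}(θ=2.1011,φ=5.1884) and Σ D·Y over m':
  (-0.0913-0.4260i)·(-0.0802-0.2316i)  (+0.4453+0.1895i)·(+0.4023+0.0578i)  (-0.1580+0.0980i)·(-0.1142+0.1604i)  (-0.0125+0.2149i)·(+0.1144+0.2219i)  (-0.3517-0.2796i)·(-0.2522+0.0000i)  (+0.4210-0.1237i)·(-0.1144+0.2219i)  (-0.0923+0.2715i)·(-0.1142-0.1604i)  (-0.0768-0.1054i)·(-0.4023+0.0578i)  (+0.0373-0.0006i)·(-0.0802+0.2316i)
Y_4^3(R⁻¹ n̂) = +0.186258+0.351053i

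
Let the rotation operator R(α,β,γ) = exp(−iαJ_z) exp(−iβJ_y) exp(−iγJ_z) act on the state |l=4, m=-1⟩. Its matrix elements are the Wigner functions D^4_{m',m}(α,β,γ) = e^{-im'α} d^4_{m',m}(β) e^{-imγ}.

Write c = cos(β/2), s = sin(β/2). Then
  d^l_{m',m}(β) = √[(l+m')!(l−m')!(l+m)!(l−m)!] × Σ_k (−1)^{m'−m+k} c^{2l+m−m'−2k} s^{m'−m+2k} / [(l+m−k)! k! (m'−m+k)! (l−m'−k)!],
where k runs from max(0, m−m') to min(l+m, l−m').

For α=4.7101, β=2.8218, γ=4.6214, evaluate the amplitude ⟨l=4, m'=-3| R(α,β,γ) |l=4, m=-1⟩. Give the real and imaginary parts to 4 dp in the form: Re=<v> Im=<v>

D^4_{-3,-1}(4.7101,2.8218,4.6214) = e^{-i·-3·4.7101}·d^4_{-3,-1}(2.8218)·e^{-i·-1·4.6214}. Compute d first:
c=cos(2.8218/2)=0.159216, s=sin(2.8218/2)=0.987244; N=√[1·5040·6·120]=1904.940944
k: max(0,(-1)−(-3))=2 … min(4+(-1),4−(-3))=3
  k=2: (−1)^0·1904.9409/(240)·0.1592^6·0.9872^2 = +0.000126
  k=3: (−1)^1·1904.9409/(144)·0.1592^4·0.9872^4 = -0.008075
d^4_{-3,-1}(2.8218) = +0.000126 -0.008075 = -0.007949
Attach z-rotation phases: D = e^{-i(-3)(4.7101)}·(-0.007949)·e^{-i(-1)(4.6214)} = -0.007911+0.000777i

Re=-0.0079 Im=0.0008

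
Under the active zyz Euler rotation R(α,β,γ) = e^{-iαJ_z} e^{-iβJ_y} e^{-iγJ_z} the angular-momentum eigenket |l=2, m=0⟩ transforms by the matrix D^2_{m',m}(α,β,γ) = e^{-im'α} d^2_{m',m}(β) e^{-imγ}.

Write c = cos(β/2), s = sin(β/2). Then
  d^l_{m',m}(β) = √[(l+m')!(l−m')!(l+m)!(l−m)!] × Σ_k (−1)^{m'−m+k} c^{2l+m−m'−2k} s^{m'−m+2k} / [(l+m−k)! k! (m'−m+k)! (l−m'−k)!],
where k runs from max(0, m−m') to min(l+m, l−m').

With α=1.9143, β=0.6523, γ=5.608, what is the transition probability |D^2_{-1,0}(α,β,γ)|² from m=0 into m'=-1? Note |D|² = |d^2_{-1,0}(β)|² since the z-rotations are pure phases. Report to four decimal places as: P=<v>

D^2_{-1,0}(1.9143,0.6523,5.608) = e^{-i·-1·1.9143}·d^2_{-1,0}(0.6523)·e^{-i·0·5.608}. Compute d first:
Half-angle: c=0.947283, s=0.320398. N=√(1·6·2·2)=4.898979
The bounds max(0,m−m')=1 and min(l+m,l−m')=2 give 2 terms
  k=1: (−1)^0·4.8990/(2)·0.9473^3·0.3204^1 = +0.667122
  k=2: (−1)^1·4.8990/(2)·0.9473^1·0.3204^3 = -0.076318
d^2_{-1,0}(0.6523) = +0.667122 -0.076318 = +0.590804
|D^2_{-1,0}|² = |d^2_{-1,0}(β)|² = (+0.590804)² = 0.349049 (the z-rotation phases have unit modulus)

P=0.3490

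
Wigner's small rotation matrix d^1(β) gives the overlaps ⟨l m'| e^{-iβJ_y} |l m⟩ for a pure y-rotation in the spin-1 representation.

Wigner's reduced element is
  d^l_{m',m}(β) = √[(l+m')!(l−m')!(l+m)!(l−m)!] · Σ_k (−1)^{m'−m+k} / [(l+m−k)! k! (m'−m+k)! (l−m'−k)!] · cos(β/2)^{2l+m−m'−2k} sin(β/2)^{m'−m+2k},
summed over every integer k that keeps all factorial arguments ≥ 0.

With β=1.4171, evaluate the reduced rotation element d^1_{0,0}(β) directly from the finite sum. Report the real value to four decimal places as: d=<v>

d^1_{0,0}(β=1.4171) via Wigner's sum:
With c≡cos(β/2)=0.759306 and s≡sin(β/2)=0.650733, N=[1·1·1·1]^{1/2}=1.000000
The bounds max(0,m−m')=0 and min(l+m,l−m')=1 give 2 terms
  k=0: (−1)^0·1.0000/(1)·0.7593^2·0.6507^0 = +0.576546
  k=1: (−1)^1·1.0000/(1)·0.7593^0·0.6507^2 = -0.423454
d^1_{0,0}(1.4171) = +0.576546 -0.423454 = +0.153092

d=0.1531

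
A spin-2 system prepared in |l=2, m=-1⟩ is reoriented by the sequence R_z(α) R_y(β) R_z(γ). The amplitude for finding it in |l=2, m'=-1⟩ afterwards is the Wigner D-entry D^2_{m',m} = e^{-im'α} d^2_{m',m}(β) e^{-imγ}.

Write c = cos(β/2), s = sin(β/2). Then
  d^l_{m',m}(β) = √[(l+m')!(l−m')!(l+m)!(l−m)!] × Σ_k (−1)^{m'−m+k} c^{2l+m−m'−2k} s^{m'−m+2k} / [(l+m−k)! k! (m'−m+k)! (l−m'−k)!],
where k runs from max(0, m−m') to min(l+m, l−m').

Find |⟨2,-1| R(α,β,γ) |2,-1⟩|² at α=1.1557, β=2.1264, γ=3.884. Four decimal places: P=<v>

P=0.2357

Split into d^2_{-1,-1}(β=2.1264) × two z-phases.
Half-angle: c=0.486078, s=0.873915. N=√(1·6·1·6)=6.000000
The bounds max(0,m−m')=0 and min(l+m,l−m')=1 give 2 terms
  k=0: (−1)^0·6.0000/(6)·0.4861^4·0.8739^0 = +0.055824
  k=1: (−1)^1·6.0000/(2)·0.4861^2·0.8739^2 = -0.541342
d^2_{-1,-1}(2.1264) = +0.055824 -0.541342 = -0.485518
|D^2_{-1,-1}|² = |d^2_{-1,-1}(β)|² = (-0.485518)² = 0.235728 (the z-rotation phases have unit modulus)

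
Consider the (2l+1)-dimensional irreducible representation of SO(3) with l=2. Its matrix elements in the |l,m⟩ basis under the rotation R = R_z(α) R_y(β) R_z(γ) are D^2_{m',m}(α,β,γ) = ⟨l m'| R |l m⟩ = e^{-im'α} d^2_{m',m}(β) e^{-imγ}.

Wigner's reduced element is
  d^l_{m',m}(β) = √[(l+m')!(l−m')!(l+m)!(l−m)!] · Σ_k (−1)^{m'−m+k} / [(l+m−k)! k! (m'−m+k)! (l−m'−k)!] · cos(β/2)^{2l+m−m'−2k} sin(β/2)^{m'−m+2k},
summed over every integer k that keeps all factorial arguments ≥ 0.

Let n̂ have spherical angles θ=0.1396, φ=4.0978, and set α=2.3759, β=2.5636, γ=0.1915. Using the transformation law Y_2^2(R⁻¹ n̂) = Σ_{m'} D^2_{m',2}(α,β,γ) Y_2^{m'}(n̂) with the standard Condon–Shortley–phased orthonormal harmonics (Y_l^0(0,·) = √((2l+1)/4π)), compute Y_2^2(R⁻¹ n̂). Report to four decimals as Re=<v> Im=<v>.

Need the full column D^2_{m',2} for m'=−2..2 at α=2.3759, β=2.5636, γ=0.1915.
cos(β/2)=0.284990, sin(β/2)=0.958530
d^2_{-2,2}: single k=4 term ⇒ +0.844158;  D = -0.284370-0.794818i
d^2_{-1,2}: single k=3 term ⇒ +0.501970;  D = -0.205647+0.457912i
d^2_{0,2}: single k=2 term ⇒ +0.182788;  D = +0.169545-0.068309i
d^2_{1,2}: single k=1 term ⇒ +0.044374;  D = -0.041164-0.016570i
d^2_{2,2}: single k=0 term ⇒ +0.006597;  D = +0.002704+0.006017i
Y_2^{m'}(θ=0.1396,φ=4.0978) and Σ D·Y over m':
  (-0.2844-0.7948i)·(-0.0025-0.0070i)  (-0.2056+0.4579i)·(-0.0614+0.0870i)  (+0.1695-0.0683i)·(+0.6125+0.0000i)  (-0.0412-0.0166i)·(+0.0614+0.0870i)  (+0.0027+0.0060i)·(-0.0025+0.0070i)
Y_2^2(R⁻¹ n̂) = +0.070614-0.088428i

Re=0.0706 Im=-0.0884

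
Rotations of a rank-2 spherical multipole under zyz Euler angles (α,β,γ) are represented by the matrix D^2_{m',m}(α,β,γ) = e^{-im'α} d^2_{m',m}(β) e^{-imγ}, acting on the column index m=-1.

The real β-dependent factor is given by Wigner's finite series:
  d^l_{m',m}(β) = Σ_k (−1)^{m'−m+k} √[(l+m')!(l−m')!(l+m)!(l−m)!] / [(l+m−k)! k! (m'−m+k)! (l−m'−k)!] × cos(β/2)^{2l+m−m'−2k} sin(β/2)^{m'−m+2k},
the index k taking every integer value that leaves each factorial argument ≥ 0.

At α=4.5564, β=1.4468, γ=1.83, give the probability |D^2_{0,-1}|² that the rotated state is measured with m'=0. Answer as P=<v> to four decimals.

P=0.0226

Split into d^2_{0,-1}(β=1.4468) × two z-phases.
c=cos(1.4468/2)=0.749559, s=sin(1.4468/2)=0.661937; N=√[2·2·1·6]=4.898979
k∈{0,1} keeps every argument non-negative
  k=0: (−1)^1·4.8990/(2)·0.7496^3·0.6619^1 = -0.682827
  k=1: (−1)^2·4.8990/(2)·0.7496^1·0.6619^3 = +0.532515
d^2_{0,-1}(1.4468) = -0.682827 +0.532515 = -0.150312
|D^2_{0,-1}|² = |d^2_{0,-1}(β)|² = (-0.150312)² = 0.022594 (the z-rotation phases have unit modulus)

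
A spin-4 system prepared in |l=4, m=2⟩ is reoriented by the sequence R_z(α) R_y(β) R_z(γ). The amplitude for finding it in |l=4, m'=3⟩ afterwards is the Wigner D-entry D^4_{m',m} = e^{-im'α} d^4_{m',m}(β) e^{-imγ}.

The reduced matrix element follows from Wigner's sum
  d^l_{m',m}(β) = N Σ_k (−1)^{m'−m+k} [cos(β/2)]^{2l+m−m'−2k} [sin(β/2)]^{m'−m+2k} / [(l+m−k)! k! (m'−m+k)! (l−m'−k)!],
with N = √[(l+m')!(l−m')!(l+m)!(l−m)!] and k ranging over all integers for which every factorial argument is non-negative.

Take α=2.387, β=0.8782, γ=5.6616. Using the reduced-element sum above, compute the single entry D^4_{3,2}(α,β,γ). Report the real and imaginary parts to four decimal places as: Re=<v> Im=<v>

Split into d^4_{3,2}(β=0.8782) × two z-phases.
With c≡cos(β/2)=0.905135 and s≡sin(β/2)=0.425125, N=[5040·1·720·2]^{1/2}=2693.993318
k: max(0,(2)−(3))=0 … min(4+(2),4−(3))=1
  k=0: (−1)^1·2693.9933/(720)·0.9051^7·0.4251^1 = -0.791723
  k=1: (−1)^2·2693.9933/(240)·0.9051^5·0.4251^3 = +0.523964
d^4_{3,2}(0.8782) = -0.791723 +0.523964 = -0.267759
D = (+0.638834-0.769345i)·(-0.267759)·(+0.321796+0.946809i) = -0.250086-0.095665i

Re=-0.2501 Im=-0.0957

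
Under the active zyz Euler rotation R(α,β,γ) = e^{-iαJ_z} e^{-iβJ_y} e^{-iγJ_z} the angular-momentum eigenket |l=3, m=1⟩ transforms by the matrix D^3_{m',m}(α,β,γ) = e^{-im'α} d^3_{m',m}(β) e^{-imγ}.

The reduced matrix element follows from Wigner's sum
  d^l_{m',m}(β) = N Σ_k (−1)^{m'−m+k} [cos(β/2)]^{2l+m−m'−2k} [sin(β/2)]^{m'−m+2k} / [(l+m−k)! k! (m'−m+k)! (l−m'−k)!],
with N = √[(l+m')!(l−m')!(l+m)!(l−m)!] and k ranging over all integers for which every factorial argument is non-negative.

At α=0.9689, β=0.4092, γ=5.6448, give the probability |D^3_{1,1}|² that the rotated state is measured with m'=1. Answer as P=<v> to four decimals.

Split into d^3_{1,1}(β=0.4092) × two z-phases.
Half-angle: c=0.979142, s=0.203176. N=√(24·2·24·2)=48.000000
The bounds max(0,m−m')=0 and min(l+m,l−m')=2 give 3 terms
  k=0: (−1)^0·48.0000/(48)·0.9791^6·0.2032^0 = +0.881201
  k=1: (−1)^1·48.0000/(6)·0.9791^4·0.2032^2 = -0.303540
  k=2: (−1)^2·48.0000/(8)·0.9791^2·0.2032^4 = +0.009802
d^3_{1,1}(0.4092) = +0.881201 -0.303540 +0.009802 = +0.587463
|D^3_{1,1}|² = |d^3_{1,1}(β)|² = (+0.587463)² = 0.345113 (the z-rotation phases have unit modulus)

P=0.3451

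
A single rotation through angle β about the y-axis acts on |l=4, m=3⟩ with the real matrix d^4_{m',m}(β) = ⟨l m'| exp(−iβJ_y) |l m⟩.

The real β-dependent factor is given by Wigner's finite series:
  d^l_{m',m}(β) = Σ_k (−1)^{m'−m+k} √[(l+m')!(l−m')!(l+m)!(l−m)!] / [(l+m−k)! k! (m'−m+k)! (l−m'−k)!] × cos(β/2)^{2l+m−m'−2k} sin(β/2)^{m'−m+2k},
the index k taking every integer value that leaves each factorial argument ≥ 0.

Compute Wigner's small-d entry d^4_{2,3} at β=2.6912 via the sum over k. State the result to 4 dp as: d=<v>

d=-0.0057

d^4_{2,3}(β=2.6912) via Wigner's sum:
Half-angle: c=0.223298, s=0.974750. N=√(720·2·5040·1)=2693.993318
Admissible k: 1..2 (factorial args all ≥0)
  k=1: (−1)^0·2693.9933/(720)·0.2233^7·0.9748^1 = +0.000101
  k=2: (−1)^1·2693.9933/(240)·0.2233^5·0.9748^3 = -0.005771
d^4_{2,3}(2.6912) = +0.000101 -0.005771 = -0.005671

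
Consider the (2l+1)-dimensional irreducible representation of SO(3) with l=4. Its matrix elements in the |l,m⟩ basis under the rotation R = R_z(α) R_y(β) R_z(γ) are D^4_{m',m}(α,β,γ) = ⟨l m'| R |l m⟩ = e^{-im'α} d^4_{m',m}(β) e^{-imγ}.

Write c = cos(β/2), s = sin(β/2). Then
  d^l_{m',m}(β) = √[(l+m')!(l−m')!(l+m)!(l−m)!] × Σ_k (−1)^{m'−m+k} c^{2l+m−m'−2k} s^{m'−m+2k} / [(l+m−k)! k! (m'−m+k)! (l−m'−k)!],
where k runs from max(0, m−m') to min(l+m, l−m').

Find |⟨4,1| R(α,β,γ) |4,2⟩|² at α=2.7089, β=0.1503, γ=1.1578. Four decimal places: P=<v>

Split into d^4_{1,2}(β=0.1503) × two z-phases.
c=cos(0.1503/2)=0.997178, s=sin(0.1503/2)=0.075079; N=√[120·6·720·2]=1018.233765
k∈{1,2,3} keeps every argument non-negative
  k=1: (−1)^0·1018.2338/(240)·0.9972^7·0.0751^1 = +0.312294
  k=2: (−1)^1·1018.2338/(48)·0.9972^5·0.0751^3 = -0.008852
  k=3: (−1)^2·1018.2338/(72)·0.9972^3·0.0751^5 = +0.000033
d^4_{1,2}(0.1503) = +0.312294 -0.008852 +0.000033 = +0.303476
|D^4_{1,2}|² = |d^4_{1,2}(β)|² = (+0.303476)² = 0.092098 (the z-rotation phases have unit modulus)

P=0.0921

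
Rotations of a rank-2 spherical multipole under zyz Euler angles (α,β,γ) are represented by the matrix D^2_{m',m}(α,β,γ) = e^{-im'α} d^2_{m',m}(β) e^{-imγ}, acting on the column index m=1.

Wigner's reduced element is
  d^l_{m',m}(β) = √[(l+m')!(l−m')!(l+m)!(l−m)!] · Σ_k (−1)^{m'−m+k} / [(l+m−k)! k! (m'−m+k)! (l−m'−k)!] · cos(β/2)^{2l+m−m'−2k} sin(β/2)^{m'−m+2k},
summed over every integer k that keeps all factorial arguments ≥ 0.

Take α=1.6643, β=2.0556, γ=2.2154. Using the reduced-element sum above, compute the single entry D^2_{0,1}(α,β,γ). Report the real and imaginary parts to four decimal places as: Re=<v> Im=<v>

Split into d^2_{0,1}(β=2.0556) × two z-phases.
c=cos(2.0556/2)=0.516704, s=sin(2.0556/2)=0.856164; N=√[2·2·6·1]=4.898979
Admissible k: 1..2 (factorial args all ≥0)
  k=1: (−1)^0·4.8990/(2)·0.5167^3·0.8562^1 = +0.289306
  k=2: (−1)^1·4.8990/(2)·0.5167^1·0.8562^3 = -0.794307
d^2_{0,1}(2.0556) = +0.289306 -0.794307 = -0.505001
Phases: e^{-i·(0)·1.6643}=+1.000000+0.000000i, e^{-i·(1)·2.2154}=-0.600882-0.799338i ⇒ D=+0.303446+0.403667i

Re=0.3034 Im=0.4037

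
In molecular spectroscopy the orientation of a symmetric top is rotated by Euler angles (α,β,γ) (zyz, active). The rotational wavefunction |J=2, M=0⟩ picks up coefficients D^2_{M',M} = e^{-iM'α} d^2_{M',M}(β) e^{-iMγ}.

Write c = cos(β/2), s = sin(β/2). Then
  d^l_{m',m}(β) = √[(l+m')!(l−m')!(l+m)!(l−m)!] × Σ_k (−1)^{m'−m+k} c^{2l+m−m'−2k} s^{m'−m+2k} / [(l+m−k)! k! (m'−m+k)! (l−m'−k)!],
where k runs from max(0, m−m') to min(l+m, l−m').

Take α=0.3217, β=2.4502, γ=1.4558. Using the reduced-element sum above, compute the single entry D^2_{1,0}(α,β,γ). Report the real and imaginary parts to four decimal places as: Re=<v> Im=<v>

Re=0.5707 Im=-0.1902

First d^2_{1,0}(β=2.4502), then the phase factors e^{-i(1)α} and e^{-i(0)γ}:
c=cos(2.4502/2)=0.338852, s=sin(2.4502/2)=0.940840; N=√[6·1·2·2]=4.898979
k∈{0,1} keeps every argument non-negative
  k=0: (−1)^1·4.8990/(2)·0.3389^3·0.9408^1 = -0.089665
  k=1: (−1)^2·4.8990/(2)·0.3389^1·0.9408^3 = +0.691246
d^2_{1,0}(2.4502) = -0.089665 +0.691246 = +0.601581
Phases: e^{-i·(1)·0.3217}=+0.948699-0.316180i, e^{-i·(0)·1.4558}=+1.000000+0.000000i ⇒ D=+0.570720-0.190208i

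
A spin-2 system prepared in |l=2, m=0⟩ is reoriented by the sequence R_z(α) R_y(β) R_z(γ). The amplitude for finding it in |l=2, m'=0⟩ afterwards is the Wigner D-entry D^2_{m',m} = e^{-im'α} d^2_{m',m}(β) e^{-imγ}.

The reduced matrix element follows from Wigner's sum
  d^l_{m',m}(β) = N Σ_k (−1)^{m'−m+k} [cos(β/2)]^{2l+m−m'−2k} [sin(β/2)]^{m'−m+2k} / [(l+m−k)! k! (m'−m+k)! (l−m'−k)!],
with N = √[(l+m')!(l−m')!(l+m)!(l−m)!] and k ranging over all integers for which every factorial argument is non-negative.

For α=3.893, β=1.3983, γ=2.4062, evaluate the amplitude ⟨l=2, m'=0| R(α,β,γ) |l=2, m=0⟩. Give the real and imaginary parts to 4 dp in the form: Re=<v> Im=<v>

D^2_{0,0}(3.893,1.3983,2.4062) = e^{-i·0·3.893}·d^2_{0,0}(1.3983)·e^{-i·0·2.4062}. Compute d first:
With c≡cos(β/2)=0.765389 and s≡sin(β/2)=0.643567, N=[2·2·2·2]^{1/2}=4.000000
The bounds max(0,m−m')=0 and min(l+m,l−m')=2 give 3 terms
  k=0: (−1)^0·4.0000/(4)·0.7654^4·0.6436^0 = +0.343186
  k=1: (−1)^1·4.0000/(1)·0.7654^2·0.6436^2 = -0.970539
  k=2: (−1)^2·4.0000/(4)·0.7654^0·0.6436^4 = +0.171544
d^2_{0,0}(1.3983) = +0.343186 -0.970539 +0.171544 = -0.455808
D = (+1.000000+0.000000i)·(-0.455808)·(+1.000000+0.000000i) = -0.455808+0.000000i

Re=-0.4558 Im=0.0000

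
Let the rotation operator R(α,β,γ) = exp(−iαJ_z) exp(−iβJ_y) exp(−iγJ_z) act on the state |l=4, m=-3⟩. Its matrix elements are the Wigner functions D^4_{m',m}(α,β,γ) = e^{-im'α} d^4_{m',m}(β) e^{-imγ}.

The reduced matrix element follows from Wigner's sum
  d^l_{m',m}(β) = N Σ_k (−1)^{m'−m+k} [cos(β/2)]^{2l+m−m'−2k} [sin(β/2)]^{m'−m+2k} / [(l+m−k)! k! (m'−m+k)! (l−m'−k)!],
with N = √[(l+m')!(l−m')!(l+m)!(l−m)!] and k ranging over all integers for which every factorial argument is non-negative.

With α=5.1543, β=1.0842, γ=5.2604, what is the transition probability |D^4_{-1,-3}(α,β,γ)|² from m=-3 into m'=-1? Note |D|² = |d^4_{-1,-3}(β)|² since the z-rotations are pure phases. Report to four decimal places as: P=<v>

P=0.1090

First d^4_{-1,-3}(β=1.0842), then the phase factors e^{-i(-1)α} and e^{-i(-3)γ}:
c=cos(1.0842/2)=0.856627, s=sin(1.0842/2)=0.515936; N=√[6·120·1·5040]=1904.940944
k: max(0,(-3)−(-1))=0 … min(4+(-3),4−(-1))=1
  k=0: (−1)^2·1904.9409/(240)·0.8566^6·0.5159^2 = +0.834859
  k=1: (−1)^3·1904.9409/(144)·0.8566^4·0.5159^4 = -0.504742
d^4_{-1,-3}(1.0842) = +0.834859 -0.504742 = +0.330116
|D^4_{-1,-3}|² = |d^4_{-1,-3}(β)|² = (+0.330116)² = 0.108977 (the z-rotation phases have unit modulus)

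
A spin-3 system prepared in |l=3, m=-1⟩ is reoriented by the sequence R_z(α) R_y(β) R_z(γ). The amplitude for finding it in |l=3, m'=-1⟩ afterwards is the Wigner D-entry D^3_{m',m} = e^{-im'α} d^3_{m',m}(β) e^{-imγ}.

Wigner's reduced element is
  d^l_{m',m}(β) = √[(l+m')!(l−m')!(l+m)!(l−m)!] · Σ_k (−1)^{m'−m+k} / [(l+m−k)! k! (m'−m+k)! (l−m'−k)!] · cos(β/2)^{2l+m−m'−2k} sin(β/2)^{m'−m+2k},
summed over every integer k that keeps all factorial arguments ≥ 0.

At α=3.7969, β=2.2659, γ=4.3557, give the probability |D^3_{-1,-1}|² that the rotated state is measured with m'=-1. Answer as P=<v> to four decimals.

P=0.2698

First d^3_{-1,-1}(β=2.2659), then the phase factors e^{-i(-1)α} and e^{-i(-1)γ}:
c=cos(2.2659/2)=0.423990, s=sin(2.2659/2)=0.905667; N=√[2·24·2·24]=48.000000
Admissible k: 0..2 (factorial args all ≥0)
  k=0: (−1)^0·48.0000/(48)·0.4240^6·0.9057^0 = +0.005809
  k=1: (−1)^1·48.0000/(6)·0.4240^4·0.9057^2 = -0.212055
  k=2: (−1)^2·48.0000/(8)·0.4240^2·0.9057^4 = +0.725665
d^3_{-1,-1}(2.2659) = +0.005809 -0.212055 +0.725665 = +0.519419
|D^3_{-1,-1}|² = |d^3_{-1,-1}(β)|² = (+0.519419)² = 0.269796 (the z-rotation phases have unit modulus)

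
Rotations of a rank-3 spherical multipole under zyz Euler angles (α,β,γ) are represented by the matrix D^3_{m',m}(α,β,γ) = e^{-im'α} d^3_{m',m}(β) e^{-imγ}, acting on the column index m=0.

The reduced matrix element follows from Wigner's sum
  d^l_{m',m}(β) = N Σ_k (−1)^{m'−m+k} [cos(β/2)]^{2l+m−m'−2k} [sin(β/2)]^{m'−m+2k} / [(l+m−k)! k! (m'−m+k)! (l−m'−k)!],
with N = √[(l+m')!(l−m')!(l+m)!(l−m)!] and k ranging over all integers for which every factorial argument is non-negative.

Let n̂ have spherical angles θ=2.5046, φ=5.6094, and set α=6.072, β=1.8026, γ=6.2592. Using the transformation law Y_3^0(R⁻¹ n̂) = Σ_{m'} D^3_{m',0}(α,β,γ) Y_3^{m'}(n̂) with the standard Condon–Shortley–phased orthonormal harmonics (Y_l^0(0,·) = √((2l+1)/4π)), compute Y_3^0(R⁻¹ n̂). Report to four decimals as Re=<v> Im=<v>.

Need the full column D^3_{m',0} for m'=−3..3 at α=6.072, β=1.8026, γ=6.2592.
cos(β/2)=0.620591, sin(β/2)=0.784134
d^3_{-3,0}: single k=3 term ⇒ +0.515351;  D = +0.415335-0.305095i
d^3_{-2,0}: k∈[2..3] ⇒ +0.499533 -0.797505 = -0.297973;  D = -0.271787+0.122146i
d^3_{-1,0}: k∈[1..3] ⇒ +0.250040 -1.197567 +0.637307 = -0.310221;  D = -0.303329+0.065028i
d^3_{0,0}: k∈[0..3] ⇒ +0.057126 -0.820816 +1.310435 -0.232457 = +0.314288;  D = +0.314288+0.000000i
d^3_{1,0}: k∈[0..2] ⇒ -0.250040 +1.197567 -0.637307 = +0.310221;  D = +0.303329+0.065028i
d^3_{2,0}: k∈[0..1] ⇒ +0.499533 -0.797505 = -0.297973;  D = -0.271787-0.122146i
d^3_{3,0}: single k=0 term ⇒ -0.515351;  D = -0.415335-0.305095i
Y_3^{m'}(θ=2.5046,φ=5.6094) and Σ D·Y over m':
  (+0.4153-0.3051i)·(-0.0382+0.0790i)  (-0.2718+0.1221i)·(-0.0643-0.2834i)  (-0.3033+0.0650i)·(+0.3352+0.2676i)  (+0.3143+0.0000i)·(-0.0694+0.0000i)  (+0.3033+0.0650i)·(-0.3352+0.2676i)  (-0.2718-0.1221i)·(-0.0643+0.2834i)  (-0.4153-0.3051i)·(+0.0382+0.0790i)
Y_3^0(R⁻¹ n̂) = -0.139245-0.000000i

Re=-0.1392 Im=0.0000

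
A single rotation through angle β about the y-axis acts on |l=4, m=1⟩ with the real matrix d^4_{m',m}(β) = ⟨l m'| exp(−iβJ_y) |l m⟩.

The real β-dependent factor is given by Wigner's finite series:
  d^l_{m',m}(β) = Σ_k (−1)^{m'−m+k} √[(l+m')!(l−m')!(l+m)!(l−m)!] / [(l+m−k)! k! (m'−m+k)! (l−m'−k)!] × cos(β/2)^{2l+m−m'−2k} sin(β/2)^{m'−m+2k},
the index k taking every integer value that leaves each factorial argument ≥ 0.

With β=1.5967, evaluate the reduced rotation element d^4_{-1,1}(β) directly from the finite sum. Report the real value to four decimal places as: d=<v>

d^4_{-1,1}(β=1.5967) via Wigner's sum:
c=cos(1.5967/2)=0.697889, s=sin(1.5967/2)=0.716206; N=√[6·120·120·6]=720.000000
Admissible k: 2..5 (factorial args all ≥0)
  k=2: (−1)^0·720.0000/(72)·0.6979^6·0.7162^2 = +0.592645
  k=3: (−1)^1·720.0000/(24)·0.6979^4·0.7162^4 = -1.872485
  k=4: (−1)^2·720.0000/(48)·0.6979^2·0.7162^6 = +0.986031
  k=5: (−1)^3·720.0000/(720)·0.6979^0·0.7162^8 = -0.069231
d^4_{-1,1}(1.5967) = +0.592645 -1.872485 +0.986031 -0.069231 = -0.363040

d=-0.3630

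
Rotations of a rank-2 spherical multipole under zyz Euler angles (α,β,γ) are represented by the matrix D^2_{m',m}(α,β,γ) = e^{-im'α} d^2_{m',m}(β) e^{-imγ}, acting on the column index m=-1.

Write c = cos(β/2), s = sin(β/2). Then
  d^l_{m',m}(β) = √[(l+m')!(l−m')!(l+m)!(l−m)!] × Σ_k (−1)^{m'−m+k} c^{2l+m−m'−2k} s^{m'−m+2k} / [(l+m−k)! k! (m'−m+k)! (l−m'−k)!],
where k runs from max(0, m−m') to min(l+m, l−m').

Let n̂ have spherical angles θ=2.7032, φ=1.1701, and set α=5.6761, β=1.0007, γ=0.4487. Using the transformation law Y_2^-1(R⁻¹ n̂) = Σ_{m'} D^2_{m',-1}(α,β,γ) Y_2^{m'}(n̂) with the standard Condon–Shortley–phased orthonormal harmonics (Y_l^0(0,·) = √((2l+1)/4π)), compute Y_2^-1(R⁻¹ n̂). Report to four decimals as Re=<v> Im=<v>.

Re=-0.3580 Im=0.0278

Need the full column D^2_{m',-1} for m'=−2..2 at α=5.6761, β=1.0007, γ=0.4487.
cos(β/2)=0.877415, sin(β/2)=0.479733
d^2_{-2,-1}: single k=1 term ⇒ +0.648103;  D = +0.467319-0.449055i
d^2_{-1,-1}: k∈[0..1] ⇒ +0.592679 -0.531532 = +0.061147;  D = +0.060381-0.009644i
d^2_{0,-1}: k∈[0..1] ⇒ -0.793761 +0.237289 = -0.556471;  D = -0.501387-0.241394i
d^2_{1,-1}: k∈[0..1] ⇒ +0.531532 -0.052966 = +0.478566;  D = +0.235715+0.416490i
d^2_{2,-1}: single k=0 term ⇒ -0.193746;  D = +0.017814-0.192925i
Y_2^{m'}(θ=2.7032,φ=1.1701) and Σ D·Y over m':
  (+0.4673-0.4491i)·(-0.0484-0.0500i)  (+0.0604-0.0096i)·(-0.1158+0.2734i)  (-0.5014-0.2414i)·(+0.4603+0.0000i)  (+0.2357+0.4165i)·(+0.1158+0.2734i)  (+0.0178-0.1929i)·(-0.0484+0.0500i)
Y_2^-1(R⁻¹ n̂) = -0.358009+0.027808i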